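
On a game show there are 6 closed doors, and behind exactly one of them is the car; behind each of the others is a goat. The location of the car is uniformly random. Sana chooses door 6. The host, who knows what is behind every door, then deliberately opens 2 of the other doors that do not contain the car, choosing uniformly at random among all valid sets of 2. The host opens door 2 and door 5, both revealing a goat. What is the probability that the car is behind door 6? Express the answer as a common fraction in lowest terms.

1/6

Consider each possible location of the car in turn.
If it is behind any of doors 1, 3, and 4 (prior 1/6 each): the host has 6 equally likely choices, so probability 1/6; weight (1/6)·(1/6) = 1/36 each.
If it is behind either of doors 2 and 5 (prior 1/6 each): that door was opened and seen not to hold the prize — ruled out; weight (1/6)·0 = 0 each.
If it is behind door 6 (prior 1/6): the host has 10 equally likely choices, so probability 1/10; weight (1/6)·(1/10) = 1/60.
The weights sum to 1/10.
So P(the car behind door 6 | the host opened door 2 and door 5) = (1/60) / (1/10) = 1/6.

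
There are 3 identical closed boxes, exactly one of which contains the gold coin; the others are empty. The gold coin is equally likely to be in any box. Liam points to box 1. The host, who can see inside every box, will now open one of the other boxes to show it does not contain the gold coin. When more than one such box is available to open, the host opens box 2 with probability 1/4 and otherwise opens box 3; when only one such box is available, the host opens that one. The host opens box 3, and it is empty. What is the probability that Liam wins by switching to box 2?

4/7

Consider each possible location of the gold coin in turn.
If it is in box 1 (prior 1/3): box 2 is available but not opened, probability 3/4; weight (1/3)·(3/4) = 1/4.
If it is in box 2 (prior 1/3): only box 3 is available, probability 1; weight (1/3)·1 = 1/3.
If it is in box 3 (prior 1/3): the host opened box 3, so this case is ruled out; weight (1/3)·0 = 0.
The weights sum to 7/12.
So P(the gold coin in box 2 | the host opened box 3) = (1/3) / (7/12) = 4/7.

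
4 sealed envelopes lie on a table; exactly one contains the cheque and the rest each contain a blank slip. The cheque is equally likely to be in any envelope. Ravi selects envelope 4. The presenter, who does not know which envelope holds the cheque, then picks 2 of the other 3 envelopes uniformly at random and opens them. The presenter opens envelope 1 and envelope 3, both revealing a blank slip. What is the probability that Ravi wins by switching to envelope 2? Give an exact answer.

Because the presenter chose which envelopes to open without knowing where the cheque is, the choice is independent of the prize location. Learning that none of the 2 opened envelopes holds the cheque simply rules out those 2 locations and leaves the remaining 2 envelopes still equally likely by symmetry.
So P(the cheque in envelope 2) = 1/2.

1/2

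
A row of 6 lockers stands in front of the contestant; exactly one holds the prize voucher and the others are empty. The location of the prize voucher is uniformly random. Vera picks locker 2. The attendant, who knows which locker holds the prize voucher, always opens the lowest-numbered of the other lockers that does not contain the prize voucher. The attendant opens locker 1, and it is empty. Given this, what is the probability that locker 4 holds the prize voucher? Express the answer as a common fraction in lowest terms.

1/5

Condition on the true location of the prize voucher.
If it is in locker 1 (prior 1/6): the attendant opened locker 1, so this case is ruled out; weight (1/6)·0 = 0.
If it is in any of lockers 2, 3, 4, 5, and 6 (prior 1/6 each): locker 1 is the lowest-numbered option available, probability 1; weight (1/6)·1 = 1/6 each.
The weights sum to 5/6.
So P(the prize voucher in locker 4 | the attendant opened locker 1) = (1/6) / (5/6) = 1/5.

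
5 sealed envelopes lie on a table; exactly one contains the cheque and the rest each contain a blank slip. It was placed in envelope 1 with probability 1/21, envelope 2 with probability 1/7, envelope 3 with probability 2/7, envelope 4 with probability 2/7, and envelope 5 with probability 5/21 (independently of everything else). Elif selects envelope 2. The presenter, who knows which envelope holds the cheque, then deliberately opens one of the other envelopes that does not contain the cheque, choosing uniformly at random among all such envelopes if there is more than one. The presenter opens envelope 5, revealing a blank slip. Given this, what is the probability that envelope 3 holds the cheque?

24/61

Apply Bayes' rule, conditioning on where the cheque actually is.
If it is in envelope 1 (prior 1/21): the presenter has 3 equally likely choices, so probability 1/3; weight (1/21)·(1/3) = 1/63.
If it is in envelope 2 (prior 1/7): the presenter has 4 equally likely choices, so probability 1/4; weight (1/7)·(1/4) = 1/28.
If it is in either of envelopes 3 and 4 (prior 2/7 each): the presenter has 3 equally likely choices, so probability 1/3; weight (2/7)·(1/3) = 2/21 each.
If it is in envelope 5 (prior 5/21): the presenter opened envelope 5, so this case is ruled out; weight (5/21)·0 = 0.
The weights sum to 61/252.
So P(the cheque in envelope 3 | the presenter opened envelope 5) = (2/21) / (61/252) = 24/61.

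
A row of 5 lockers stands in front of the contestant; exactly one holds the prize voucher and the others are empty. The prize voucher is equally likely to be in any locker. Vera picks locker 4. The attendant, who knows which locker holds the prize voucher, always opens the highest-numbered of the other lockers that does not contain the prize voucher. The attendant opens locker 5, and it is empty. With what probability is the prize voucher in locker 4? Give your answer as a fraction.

1/4

Apply Bayes' rule, conditioning on where the prize voucher actually is.
If it is in any of lockers 1, 2, 3, and 4 (prior 1/5 each): locker 5 is the highest-numbered option available, probability 1; weight (1/5)·1 = 1/5 each.
If it is in locker 5 (prior 1/5): the attendant opened locker 5, so this case is ruled out; weight (1/5)·0 = 0.
The weights sum to 4/5.
So P(the prize voucher in locker 4 | the attendant opened locker 5) = (1/5) / (4/5) = 1/4.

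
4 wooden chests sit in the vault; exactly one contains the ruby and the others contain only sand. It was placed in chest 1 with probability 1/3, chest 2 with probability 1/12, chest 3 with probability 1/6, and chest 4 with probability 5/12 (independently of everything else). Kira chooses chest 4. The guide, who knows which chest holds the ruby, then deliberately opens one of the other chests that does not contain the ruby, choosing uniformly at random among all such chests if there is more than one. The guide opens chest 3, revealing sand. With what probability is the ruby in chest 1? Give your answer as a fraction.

12/25

Apply Bayes' rule, conditioning on where the ruby actually is.
If it is in chest 1 (prior 1/3): the guide has 2 equally likely choices, so probability 1/2; weight (1/3)·(1/2) = 1/6.
If it is in chest 2 (prior 1/12): the guide has 2 equally likely choices, so probability 1/2; weight (1/12)·(1/2) = 1/24.
If it is in chest 3 (prior 1/6): the guide opened chest 3, so this case is ruled out; weight (1/6)·0 = 0.
If it is in chest 4 (prior 5/12): the guide has 3 equally likely choices, so probability 1/3; weight (5/12)·(1/3) = 5/36.
The weights sum to 25/72.
So P(the ruby in chest 1 | the guide opened chest 3) = (1/6) / (25/72) = 12/25.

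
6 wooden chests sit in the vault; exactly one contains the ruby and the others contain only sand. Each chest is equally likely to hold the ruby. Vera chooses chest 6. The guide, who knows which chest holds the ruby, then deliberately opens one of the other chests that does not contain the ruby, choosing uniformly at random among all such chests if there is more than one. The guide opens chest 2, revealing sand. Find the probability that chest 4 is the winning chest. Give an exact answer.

5/24

Apply Bayes' rule, conditioning on where the ruby actually is.
If it is in any of chests 1, 3, 4, and 5 (prior 1/6 each): the guide has 4 equally likely choices, so probability 1/4; weight (1/6)·(1/4) = 1/24 each.
If it is in chest 2 (prior 1/6): the guide opened chest 2, so this case is ruled out; weight (1/6)·0 = 0.
If it is in chest 6 (prior 1/6): the guide has 5 equally likely choices, so probability 1/5; weight (1/6)·(1/5) = 1/30.
The weights sum to 1/5.
So P(the ruby in chest 4 | the guide opened chest 2) = (1/24) / (1/5) = 5/24.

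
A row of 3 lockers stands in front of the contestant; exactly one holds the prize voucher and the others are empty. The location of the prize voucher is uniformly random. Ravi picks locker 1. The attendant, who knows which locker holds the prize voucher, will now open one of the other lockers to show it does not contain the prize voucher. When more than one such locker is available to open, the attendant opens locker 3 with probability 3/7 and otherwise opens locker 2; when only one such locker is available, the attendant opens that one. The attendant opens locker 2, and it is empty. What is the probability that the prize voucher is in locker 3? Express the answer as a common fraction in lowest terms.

7/11

Consider each possible location of the prize voucher in turn.
If it is in locker 1 (prior 1/3): locker 3 is available but not opened, probability 4/7; weight (1/3)·(4/7) = 4/21.
If it is in locker 2 (prior 1/3): the attendant opened locker 2, so this case is ruled out; weight (1/3)·0 = 0.
If it is in locker 3 (prior 1/3): only locker 2 is available, probability 1; weight (1/3)·1 = 1/3.
The weights sum to 11/21.
So P(the prize voucher in locker 3 | the attendant opened locker 2) = (1/3) / (11/21) = 7/11.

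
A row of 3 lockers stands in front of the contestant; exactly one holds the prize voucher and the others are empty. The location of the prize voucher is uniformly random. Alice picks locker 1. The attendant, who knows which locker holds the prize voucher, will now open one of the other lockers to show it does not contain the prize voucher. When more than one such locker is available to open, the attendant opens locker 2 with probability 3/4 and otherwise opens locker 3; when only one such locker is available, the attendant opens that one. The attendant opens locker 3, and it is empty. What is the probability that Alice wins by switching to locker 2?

4/5

Condition on the true location of the prize voucher.
If it is in locker 1 (prior 1/3): locker 2 is available but not opened, probability 1/4; weight (1/3)·(1/4) = 1/12.
If it is in locker 2 (prior 1/3): only locker 3 is available, probability 1; weight (1/3)·1 = 1/3.
If it is in locker 3 (prior 1/3): the attendant opened locker 3, so this case is ruled out; weight (1/3)·0 = 0.
The weights sum to 5/12.
So P(the prize voucher in locker 2 | the attendant opened locker 3) = (1/3) / (5/12) = 4/5.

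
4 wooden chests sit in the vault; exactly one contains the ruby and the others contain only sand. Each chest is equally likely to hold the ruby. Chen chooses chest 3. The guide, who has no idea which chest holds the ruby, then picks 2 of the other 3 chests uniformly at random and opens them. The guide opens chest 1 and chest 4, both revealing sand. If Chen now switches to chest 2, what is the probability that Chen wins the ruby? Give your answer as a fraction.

1/2

Because the guide chose which chests to open without knowing where the ruby is, the choice is independent of the prize location. Learning that none of the 2 opened chests holds the ruby simply rules out those 2 locations and leaves the remaining 2 chests still equally likely by symmetry.
So P(the ruby in chest 2) = 1/2.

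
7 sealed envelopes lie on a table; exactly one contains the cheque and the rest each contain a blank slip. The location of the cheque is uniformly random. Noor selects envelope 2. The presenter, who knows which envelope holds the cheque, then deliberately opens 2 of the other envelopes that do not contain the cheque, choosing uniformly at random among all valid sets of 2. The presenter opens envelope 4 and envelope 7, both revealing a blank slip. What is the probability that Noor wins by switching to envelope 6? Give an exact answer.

3/14

Apply Bayes' rule, conditioning on where the cheque actually is.
If it is in any of envelopes 1, 3, 5, and 6 (prior 1/7 each): the presenter has 10 equally likely choices, so probability 1/10; weight (1/7)·(1/10) = 1/70 each.
If it is in envelope 2 (prior 1/7): the presenter has 15 equally likely choices, so probability 1/15; weight (1/7)·(1/15) = 1/105.
If it is in either of envelopes 4 and 7 (prior 1/7 each): that envelope was opened and seen not to hold the prize — ruled out; weight (1/7)·0 = 0 each.
The weights sum to 1/15.
So P(the cheque in envelope 6 | the presenter opened envelope 4 and envelope 7) = (1/70) / (1/15) = 3/14.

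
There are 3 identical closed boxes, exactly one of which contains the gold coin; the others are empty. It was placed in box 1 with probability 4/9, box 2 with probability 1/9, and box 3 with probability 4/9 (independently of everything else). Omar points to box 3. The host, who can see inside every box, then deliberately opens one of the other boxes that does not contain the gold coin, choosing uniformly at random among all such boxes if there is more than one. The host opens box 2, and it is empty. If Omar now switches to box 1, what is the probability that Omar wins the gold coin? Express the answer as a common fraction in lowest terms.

Apply Bayes' rule, conditioning on where the gold coin actually is.
If it is in box 1 (prior 4/9): the host has no choice, probability 1; weight (4/9)·1 = 4/9.
If it is in box 2 (prior 1/9): the host opened box 2, so this case is ruled out; weight (1/9)·0 = 0.
If it is in box 3 (prior 4/9): the host has 2 equally likely choices, so probability 1/2; weight (4/9)·(1/2) = 2/9.
The weights sum to 2/3.
So P(the gold coin in box 1 | the host opened box 2) = (4/9) / (2/3) = 2/3.

2/3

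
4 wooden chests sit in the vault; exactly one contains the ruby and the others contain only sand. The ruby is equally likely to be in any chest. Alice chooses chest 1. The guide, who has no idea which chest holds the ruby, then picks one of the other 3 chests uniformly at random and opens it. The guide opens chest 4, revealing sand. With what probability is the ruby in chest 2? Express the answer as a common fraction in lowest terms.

1/3

Condition on the true location of the ruby.
If it is in any of chests 1, 2, and 3 (prior 1/4 each): the guide picks chest 4 with probability 1/3 regardless, and it is not the prize; weight (1/4)·(1/3) = 1/12 each.
If it is in chest 4 (prior 1/4): the guide opened chest 4, so this case is ruled out; weight (1/4)·0 = 0.
The weights sum to 1/4.
So P(the ruby in chest 2 | the guide opened chest 4) = (1/12) / (1/4) = 1/3.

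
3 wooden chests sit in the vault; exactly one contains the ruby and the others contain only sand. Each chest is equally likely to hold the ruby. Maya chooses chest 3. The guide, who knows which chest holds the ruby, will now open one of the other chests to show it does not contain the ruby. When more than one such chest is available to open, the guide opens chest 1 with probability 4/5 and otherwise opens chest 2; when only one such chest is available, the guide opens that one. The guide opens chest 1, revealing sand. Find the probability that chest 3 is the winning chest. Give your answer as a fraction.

4/9

Apply Bayes' rule, conditioning on where the ruby actually is.
If it is in chest 1 (prior 1/3): the guide opened chest 1, so this case is ruled out; weight (1/3)·0 = 0.
If it is in chest 2 (prior 1/3): only chest 1 is available, probability 1; weight (1/3)·1 = 1/3.
If it is in chest 3 (prior 1/3): chest 1 is available, opened with probability 4/5; weight (1/3)·(4/5) = 4/15.
The weights sum to 3/5.
So P(the ruby in chest 3 | the guide opened chest 1) = (4/15) / (3/5) = 4/9.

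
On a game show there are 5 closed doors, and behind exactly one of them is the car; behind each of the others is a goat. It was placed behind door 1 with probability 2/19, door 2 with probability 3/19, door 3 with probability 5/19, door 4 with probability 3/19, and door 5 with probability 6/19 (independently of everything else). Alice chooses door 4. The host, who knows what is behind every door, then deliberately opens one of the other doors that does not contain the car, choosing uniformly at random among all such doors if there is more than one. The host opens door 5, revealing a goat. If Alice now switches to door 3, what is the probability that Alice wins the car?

20/49

Apply Bayes' rule, conditioning on where the car actually is.
If it is behind door 1 (prior 2/19): the host has 3 equally likely choices, so probability 1/3; weight (2/19)·(1/3) = 2/57.
If it is behind door 2 (prior 3/19): the host has 3 equally likely choices, so probability 1/3; weight (3/19)·(1/3) = 1/19.
If it is behind door 3 (prior 5/19): the host has 3 equally likely choices, so probability 1/3; weight (5/19)·(1/3) = 5/57.
If it is behind door 4 (prior 3/19): the host has 4 equally likely choices, so probability 1/4; weight (3/19)·(1/4) = 3/76.
If it is behind door 5 (prior 6/19): the host opened door 5, so this case is ruled out; weight (6/19)·0 = 0.
The weights sum to 49/228.
So P(the car behind door 3 | the host opened door 5) = (5/57) / (49/228) = 20/49.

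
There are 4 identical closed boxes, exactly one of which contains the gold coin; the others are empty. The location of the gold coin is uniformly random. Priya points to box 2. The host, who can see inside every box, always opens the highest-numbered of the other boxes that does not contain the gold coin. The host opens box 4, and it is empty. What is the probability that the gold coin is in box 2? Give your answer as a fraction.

Apply Bayes' rule, conditioning on where the gold coin actually is.
If it is in any of boxes 1, 2, and 3 (prior 1/4 each): box 4 is the highest-numbered option available, probability 1; weight (1/4)·1 = 1/4 each.
If it is in box 4 (prior 1/4): the host opened box 4, so this case is ruled out; weight (1/4)·0 = 0.
The weights sum to 3/4.
So P(the gold coin in box 2 | the host opened box 4) = (1/4) / (3/4) = 1/3.

1/3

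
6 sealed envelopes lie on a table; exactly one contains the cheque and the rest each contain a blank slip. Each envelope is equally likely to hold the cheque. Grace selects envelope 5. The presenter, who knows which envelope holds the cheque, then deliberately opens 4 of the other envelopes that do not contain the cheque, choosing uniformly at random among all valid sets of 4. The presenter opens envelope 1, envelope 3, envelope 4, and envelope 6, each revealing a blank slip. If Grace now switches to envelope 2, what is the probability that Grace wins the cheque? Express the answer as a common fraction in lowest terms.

Consider each possible location of the cheque in turn.
If it is in any of envelopes 1, 3, 4, and 6 (prior 1/6 each): that envelope was opened and seen not to hold the prize — ruled out; weight (1/6)·0 = 0 each.
If it is in envelope 2 (prior 1/6): the presenter has no choice, probability 1; weight (1/6)·1 = 1/6.
If it is in envelope 5 (prior 1/6): the presenter has 5 equally likely choices, so probability 1/5; weight (1/6)·(1/5) = 1/30.
The weights sum to 1/5.
So P(the cheque in envelope 2 | the presenter opened envelope 1, envelope 3, envelope 4, and envelope 6) = (1/6) / (1/5) = 5/6.

5/6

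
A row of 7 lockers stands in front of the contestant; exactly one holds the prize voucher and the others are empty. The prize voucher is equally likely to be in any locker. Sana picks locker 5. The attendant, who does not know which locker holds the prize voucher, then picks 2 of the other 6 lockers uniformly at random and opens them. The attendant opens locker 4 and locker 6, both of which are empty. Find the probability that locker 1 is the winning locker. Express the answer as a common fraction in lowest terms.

1/5

Apply Bayes' rule, conditioning on where the prize voucher actually is.
If it is in any of lockers 1, 2, 3, 5, and 7 (prior 1/7 each): the attendant picks exactly this set with probability 1/15 regardless, and none is the prize; weight (1/7)·(1/15) = 1/105 each.
If it is in either of lockers 4 and 6 (prior 1/7 each): that locker was opened and seen not to hold the prize — ruled out; weight (1/7)·0 = 0 each.
The weights sum to 1/21.
So P(the prize voucher in locker 1 | the attendant opened locker 4 and locker 6) = (1/105) / (1/21) = 1/5.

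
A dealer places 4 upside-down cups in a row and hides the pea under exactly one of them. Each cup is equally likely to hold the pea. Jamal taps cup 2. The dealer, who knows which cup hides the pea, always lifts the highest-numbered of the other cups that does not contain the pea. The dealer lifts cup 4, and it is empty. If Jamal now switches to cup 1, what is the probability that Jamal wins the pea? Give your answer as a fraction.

Condition on the true location of the pea.
If it is under any of cups 1, 2, and 3 (prior 1/4 each): cup 4 is the highest-numbered option available, probability 1; weight (1/4)·1 = 1/4 each.
If it is under cup 4 (prior 1/4): the dealer opened cup 4, so this case is ruled out; weight (1/4)·0 = 0.
The weights sum to 3/4.
So P(the pea under cup 1 | the dealer opened cup 4) = (1/4) / (3/4) = 1/3.

1/3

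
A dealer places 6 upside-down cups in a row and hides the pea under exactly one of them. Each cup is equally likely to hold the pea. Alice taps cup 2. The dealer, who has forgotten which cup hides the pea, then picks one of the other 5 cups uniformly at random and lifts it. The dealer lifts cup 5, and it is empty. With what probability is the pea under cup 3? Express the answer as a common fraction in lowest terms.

Condition on the true location of the pea.
If it is under any of cups 1, 2, 3, 4, and 6 (prior 1/6 each): the dealer picks cup 5 with probability 1/5 regardless, and it is not the prize; weight (1/6)·(1/5) = 1/30 each.
If it is under cup 5 (prior 1/6): the dealer opened cup 5, so this case is ruled out; weight (1/6)·0 = 0.
The weights sum to 1/6.
So P(the pea under cup 3 | the dealer opened cup 5) = (1/30) / (1/6) = 1/5.

1/5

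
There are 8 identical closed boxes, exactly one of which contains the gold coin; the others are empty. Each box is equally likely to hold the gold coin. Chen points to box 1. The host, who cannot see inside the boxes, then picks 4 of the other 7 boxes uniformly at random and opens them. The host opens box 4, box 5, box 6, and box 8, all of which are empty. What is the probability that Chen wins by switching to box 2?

1/4

Consider each possible location of the gold coin in turn.
If it is in any of boxes 1, 2, 3, and 7 (prior 1/8 each): the host picks exactly this set with probability 1/35 regardless, and none is the prize; weight (1/8)·(1/35) = 1/280 each.
If it is in any of boxes 4, 5, 6, and 8 (prior 1/8 each): that box was opened and seen not to hold the prize — ruled out; weight (1/8)·0 = 0 each.
The weights sum to 1/70.
So P(the gold coin in box 2 | the host opened box 4, box 5, box 6, and box 8) = (1/280) / (1/70) = 1/4.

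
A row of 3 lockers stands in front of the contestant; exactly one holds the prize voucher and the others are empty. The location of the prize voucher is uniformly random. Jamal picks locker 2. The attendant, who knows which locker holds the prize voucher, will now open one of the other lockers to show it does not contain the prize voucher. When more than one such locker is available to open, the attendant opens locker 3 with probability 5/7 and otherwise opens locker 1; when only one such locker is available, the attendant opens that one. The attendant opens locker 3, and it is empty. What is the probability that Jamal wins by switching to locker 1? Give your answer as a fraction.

Apply Bayes' rule, conditioning on where the prize voucher actually is.
If it is in locker 1 (prior 1/3): only locker 3 is available, probability 1; weight (1/3)·1 = 1/3.
If it is in locker 2 (prior 1/3): locker 3 is available, opened with probability 5/7; weight (1/3)·(5/7) = 5/21.
If it is in locker 3 (prior 1/3): the attendant opened locker 3, so this case is ruled out; weight (1/3)·0 = 0.
The weights sum to 4/7.
So P(the prize voucher in locker 1 | the attendant opened locker 3) = (1/3) / (4/7) = 7/12.

7/12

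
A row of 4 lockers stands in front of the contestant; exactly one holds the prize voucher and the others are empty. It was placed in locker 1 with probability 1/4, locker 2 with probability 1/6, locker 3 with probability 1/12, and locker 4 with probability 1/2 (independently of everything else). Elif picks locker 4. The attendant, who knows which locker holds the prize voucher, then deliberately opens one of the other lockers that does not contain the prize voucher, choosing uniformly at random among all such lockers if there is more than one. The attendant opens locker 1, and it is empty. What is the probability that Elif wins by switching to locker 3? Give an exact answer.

Condition on the true location of the prize voucher.
If it is in locker 1 (prior 1/4): the attendant opened locker 1, so this case is ruled out; weight (1/4)·0 = 0.
If it is in locker 2 (prior 1/6): the attendant has 2 equally likely choices, so probability 1/2; weight (1/6)·(1/2) = 1/12.
If it is in locker 3 (prior 1/12): the attendant has 2 equally likely choices, so probability 1/2; weight (1/12)·(1/2) = 1/24.
If it is in locker 4 (prior 1/2): the attendant has 3 equally likely choices, so probability 1/3; weight (1/2)·(1/3) = 1/6.
The weights sum to 7/24.
So P(the prize voucher in locker 3 | the attendant opened locker 1) = (1/24) / (7/24) = 1/7.

1/7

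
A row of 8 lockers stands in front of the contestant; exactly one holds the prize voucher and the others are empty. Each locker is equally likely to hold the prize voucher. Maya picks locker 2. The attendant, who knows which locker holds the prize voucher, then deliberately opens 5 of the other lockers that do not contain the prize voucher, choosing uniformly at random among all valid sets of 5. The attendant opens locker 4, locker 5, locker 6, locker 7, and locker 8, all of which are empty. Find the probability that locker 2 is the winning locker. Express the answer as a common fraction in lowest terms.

1/8

Condition on the true location of the prize voucher.
If it is in either of lockers 1 and 3 (prior 1/8 each): the attendant has 6 equally likely choices, so probability 1/6; weight (1/8)·(1/6) = 1/48 each.
If it is in locker 2 (prior 1/8): the attendant has 21 equally likely choices, so probability 1/21; weight (1/8)·(1/21) = 1/168.
If it is in any of lockers 4, 5, 6, 7, and 8 (prior 1/8 each): that locker was opened and seen not to hold the prize — ruled out; weight (1/8)·0 = 0 each.
The weights sum to 1/21.
So P(the prize voucher in locker 2 | the attendant opened locker 4, locker 5, locker 6, locker 7, and locker 8) = (1/168) / (1/21) = 1/8.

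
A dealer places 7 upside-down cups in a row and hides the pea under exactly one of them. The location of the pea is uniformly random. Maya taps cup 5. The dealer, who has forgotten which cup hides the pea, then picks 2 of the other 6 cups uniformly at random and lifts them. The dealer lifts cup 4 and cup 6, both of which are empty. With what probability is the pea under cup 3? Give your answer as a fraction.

1/5

Apply Bayes' rule, conditioning on where the pea actually is.
If it is under any of cups 1, 2, 3, 5, and 7 (prior 1/7 each): the dealer picks exactly this set with probability 1/15 regardless, and none is the prize; weight (1/7)·(1/15) = 1/105 each.
If it is under either of cups 4 and 6 (prior 1/7 each): that cup was opened and seen not to hold the prize — ruled out; weight (1/7)·0 = 0 each.
The weights sum to 1/21.
So P(the pea under cup 3 | the dealer opened cup 4 and cup 6) = (1/105) / (1/21) = 1/5.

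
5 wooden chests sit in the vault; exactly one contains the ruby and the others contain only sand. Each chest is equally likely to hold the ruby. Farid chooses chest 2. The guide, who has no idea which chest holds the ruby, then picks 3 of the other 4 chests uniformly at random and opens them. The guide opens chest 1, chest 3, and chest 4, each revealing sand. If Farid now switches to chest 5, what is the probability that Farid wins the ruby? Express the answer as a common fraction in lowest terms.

Apply Bayes' rule, conditioning on where the ruby actually is.
If it is in any of chests 1, 3, and 4 (prior 1/5 each): that chest was opened and seen not to hold the prize — ruled out; weight (1/5)·0 = 0 each.
If it is in either of chests 2 and 5 (prior 1/5 each): the guide picks exactly this set with probability 1/4 regardless, and none is the prize; weight (1/5)·(1/4) = 1/20 each.
The weights sum to 1/10.
So P(the ruby in chest 5 | the guide opened chest 1, chest 3, and chest 4) = (1/20) / (1/10) = 1/2.

1/2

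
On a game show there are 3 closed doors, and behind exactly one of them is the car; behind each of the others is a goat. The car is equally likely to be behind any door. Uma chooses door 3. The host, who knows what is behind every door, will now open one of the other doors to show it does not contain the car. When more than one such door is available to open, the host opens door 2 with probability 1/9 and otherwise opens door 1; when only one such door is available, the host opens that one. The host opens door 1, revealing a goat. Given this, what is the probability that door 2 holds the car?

Apply Bayes' rule, conditioning on where the car actually is.
If it is behind door 1 (prior 1/3): the host opened door 1, so this case is ruled out; weight (1/3)·0 = 0.
If it is behind door 2 (prior 1/3): only door 1 is available, probability 1; weight (1/3)·1 = 1/3.
If it is behind door 3 (prior 1/3): door 2 is available but not opened, probability 8/9; weight (1/3)·(8/9) = 8/27.
The weights sum to 17/27.
So P(the car behind door 2 | the host opened door 1) = (1/3) / (17/27) = 9/17.

9/17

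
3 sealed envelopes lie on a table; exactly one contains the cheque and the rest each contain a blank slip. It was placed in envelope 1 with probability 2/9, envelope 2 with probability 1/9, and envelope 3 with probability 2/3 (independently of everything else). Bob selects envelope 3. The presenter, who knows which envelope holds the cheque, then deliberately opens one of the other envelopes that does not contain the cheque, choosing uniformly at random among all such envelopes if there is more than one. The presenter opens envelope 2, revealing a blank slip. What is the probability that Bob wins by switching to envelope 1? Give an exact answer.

Consider each possible location of the cheque in turn.
If it is in envelope 1 (prior 2/9): the presenter has no choice, probability 1; weight (2/9)·1 = 2/9.
If it is in envelope 2 (prior 1/9): the presenter opened envelope 2, so this case is ruled out; weight (1/9)·0 = 0.
If it is in envelope 3 (prior 2/3): the presenter has 2 equally likely choices, so probability 1/2; weight (2/3)·(1/2) = 1/3.
The weights sum to 5/9.
So P(the cheque in envelope 1 | the presenter opened envelope 2) = (2/9) / (5/9) = 2/5.

2/5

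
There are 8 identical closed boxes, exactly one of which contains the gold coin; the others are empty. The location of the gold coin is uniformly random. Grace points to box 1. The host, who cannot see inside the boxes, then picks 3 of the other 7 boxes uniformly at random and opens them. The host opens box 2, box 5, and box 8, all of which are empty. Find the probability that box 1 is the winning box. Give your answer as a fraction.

1/5

Because the host chose which boxes to open without knowing where the gold coin is, the choice is independent of the prize location. Learning that none of the 3 opened boxes holds the gold coin simply rules out those 3 locations and leaves the remaining 5 boxes still equally likely by symmetry.
So P(the gold coin in box 1) = 1/5.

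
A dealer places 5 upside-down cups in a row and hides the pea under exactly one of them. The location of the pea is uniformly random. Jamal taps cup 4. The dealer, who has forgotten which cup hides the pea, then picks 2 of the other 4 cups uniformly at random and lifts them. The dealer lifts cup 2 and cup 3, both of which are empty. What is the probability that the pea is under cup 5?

Because the dealer chose which cups to lift without knowing where the pea is, the choice is independent of the prize location. Learning that none of the 2 opened cups holds the pea simply rules out those 2 locations and leaves the remaining 3 cups still equally likely by symmetry.
So P(the pea under cup 5) = 1/3.

1/3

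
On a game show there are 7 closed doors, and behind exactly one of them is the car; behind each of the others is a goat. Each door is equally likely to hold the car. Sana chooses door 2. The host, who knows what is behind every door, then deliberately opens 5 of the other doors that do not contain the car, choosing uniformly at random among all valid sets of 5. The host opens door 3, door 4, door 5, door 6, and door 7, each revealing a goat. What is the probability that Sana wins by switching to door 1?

6/7

Apply Bayes' rule, conditioning on where the car actually is.
If it is behind door 1 (prior 1/7): the host has no choice, probability 1; weight (1/7)·1 = 1/7.
If it is behind door 2 (prior 1/7): the host has 6 equally likely choices, so probability 1/6; weight (1/7)·(1/6) = 1/42.
If it is behind any of doors 3, 4, 5, 6, and 7 (prior 1/7 each): that door was opened and seen not to hold the prize — ruled out; weight (1/7)·0 = 0 each.
The weights sum to 1/6.
So P(the car behind door 1 | the host opened door 3, door 4, door 5, door 6, and door 7) = (1/7) / (1/6) = 6/7.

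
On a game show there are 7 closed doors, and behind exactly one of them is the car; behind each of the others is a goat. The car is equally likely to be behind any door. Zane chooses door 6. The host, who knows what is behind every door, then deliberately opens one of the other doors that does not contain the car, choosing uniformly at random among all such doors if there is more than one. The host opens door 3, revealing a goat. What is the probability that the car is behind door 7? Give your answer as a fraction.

6/35

Consider each possible location of the car in turn.
If it is behind any of doors 1, 2, 4, 5, and 7 (prior 1/7 each): the host has 5 equally likely choices, so probability 1/5; weight (1/7)·(1/5) = 1/35 each.
If it is behind door 3 (prior 1/7): the host opened door 3, so this case is ruled out; weight (1/7)·0 = 0.
If it is behind door 6 (prior 1/7): the host has 6 equally likely choices, so probability 1/6; weight (1/7)·(1/6) = 1/42.
The weights sum to 1/6.
So P(the car behind door 7 | the host opened door 3) = (1/35) / (1/6) = 6/35.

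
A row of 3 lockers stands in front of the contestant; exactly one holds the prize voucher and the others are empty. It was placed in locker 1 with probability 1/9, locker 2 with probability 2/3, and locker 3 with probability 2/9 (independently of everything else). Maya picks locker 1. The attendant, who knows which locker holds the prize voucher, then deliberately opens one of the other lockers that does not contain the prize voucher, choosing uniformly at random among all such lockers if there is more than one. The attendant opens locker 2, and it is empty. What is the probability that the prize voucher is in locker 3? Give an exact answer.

4/5

Apply Bayes' rule, conditioning on where the prize voucher actually is.
If it is in locker 1 (prior 1/9): the attendant has 2 equally likely choices, so probability 1/2; weight (1/9)·(1/2) = 1/18.
If it is in locker 2 (prior 2/3): the attendant opened locker 2, so this case is ruled out; weight (2/3)·0 = 0.
If it is in locker 3 (prior 2/9): the attendant has no choice, probability 1; weight (2/9)·1 = 2/9.
The weights sum to 5/18.
So P(the prize voucher in locker 3 | the attendant opened locker 2) = (2/9) / (5/18) = 4/5.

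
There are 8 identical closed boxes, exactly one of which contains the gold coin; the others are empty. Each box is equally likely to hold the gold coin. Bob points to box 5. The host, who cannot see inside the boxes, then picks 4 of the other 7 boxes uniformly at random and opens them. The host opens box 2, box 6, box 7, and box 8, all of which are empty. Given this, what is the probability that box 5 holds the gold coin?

Apply Bayes' rule, conditioning on where the gold coin actually is.
If it is in any of boxes 1, 3, 4, and 5 (prior 1/8 each): the host picks exactly this set with probability 1/35 regardless, and none is the prize; weight (1/8)·(1/35) = 1/280 each.
If it is in any of boxes 2, 6, 7, and 8 (prior 1/8 each): that box was opened and seen not to hold the prize — ruled out; weight (1/8)·0 = 0 each.
The weights sum to 1/70.
So P(the gold coin in box 5 | the host opened box 2, box 6, box 7, and box 8) = (1/280) / (1/70) = 1/4.

1/4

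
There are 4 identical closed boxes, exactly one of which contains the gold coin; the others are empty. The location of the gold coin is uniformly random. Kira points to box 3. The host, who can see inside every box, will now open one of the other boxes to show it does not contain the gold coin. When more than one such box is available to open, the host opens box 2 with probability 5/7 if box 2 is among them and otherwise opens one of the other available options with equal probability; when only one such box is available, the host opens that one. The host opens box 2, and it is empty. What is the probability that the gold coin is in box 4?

1/3

Condition on the true location of the gold coin.
If it is in any of boxes 1, 3, and 4 (prior 1/4 each): box 2 is available, opened with probability 5/7; weight (1/4)·(5/7) = 5/28 each.
If it is in box 2 (prior 1/4): the host opened box 2, so this case is ruled out; weight (1/4)·0 = 0.
The weights sum to 15/28.
So P(the gold coin in box 4 | the host opened box 2) = (5/28) / (15/28) = 1/3.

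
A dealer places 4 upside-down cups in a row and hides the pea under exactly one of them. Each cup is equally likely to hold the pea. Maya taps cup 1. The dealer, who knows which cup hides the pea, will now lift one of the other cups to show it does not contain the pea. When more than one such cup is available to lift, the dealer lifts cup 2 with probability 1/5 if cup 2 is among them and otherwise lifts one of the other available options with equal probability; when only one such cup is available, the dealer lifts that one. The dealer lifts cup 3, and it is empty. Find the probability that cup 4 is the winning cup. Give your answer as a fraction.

8/17

Condition on the true location of the pea.
If it is under cup 1 (prior 1/4): cup 2 is available but not opened; cup 3 gets probability (1 − 1/5)/2 = 2/5; weight (1/4)·(2/5) = 1/10.
If it is under cup 2 (prior 1/4): cup 2 holds the prize so is unavailable; the dealer chooses uniformly among the 2 others, probability 1/2; weight (1/4)·(1/2) = 1/8.
If it is under cup 3 (prior 1/4): the dealer opened cup 3, so this case is ruled out; weight (1/4)·0 = 0.
If it is under cup 4 (prior 1/4): cup 2 is available but not opened, probability 4/5; weight (1/4)·(4/5) = 1/5.
The weights sum to 17/40.
So P(the pea under cup 4 | the dealer opened cup 3) = (1/5) / (17/40) = 8/17.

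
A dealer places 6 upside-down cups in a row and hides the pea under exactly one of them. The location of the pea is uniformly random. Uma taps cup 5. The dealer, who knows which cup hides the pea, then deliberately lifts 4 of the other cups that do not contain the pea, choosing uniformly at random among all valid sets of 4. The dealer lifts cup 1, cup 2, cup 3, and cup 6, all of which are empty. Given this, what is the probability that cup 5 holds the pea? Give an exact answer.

1/6

Consider each possible location of the pea in turn.
If it is under any of cups 1, 2, 3, and 6 (prior 1/6 each): that cup was opened and seen not to hold the prize — ruled out; weight (1/6)·0 = 0 each.
If it is under cup 4 (prior 1/6): the dealer has no choice, probability 1; weight (1/6)·1 = 1/6.
If it is under cup 5 (prior 1/6): the dealer has 5 equally likely choices, so probability 1/5; weight (1/6)·(1/5) = 1/30.
The weights sum to 1/5.
So P(the pea under cup 5 | the dealer opened cup 1, cup 2, cup 3, and cup 6) = (1/30) / (1/5) = 1/6.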